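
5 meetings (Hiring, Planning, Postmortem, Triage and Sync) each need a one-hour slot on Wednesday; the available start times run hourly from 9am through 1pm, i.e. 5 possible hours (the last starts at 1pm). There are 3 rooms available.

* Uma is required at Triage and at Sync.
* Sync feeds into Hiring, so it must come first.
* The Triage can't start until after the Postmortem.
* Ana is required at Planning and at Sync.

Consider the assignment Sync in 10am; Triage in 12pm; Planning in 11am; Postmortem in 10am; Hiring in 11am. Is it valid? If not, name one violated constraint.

Uma is required at Triage and at Sync — holds.
Ana is required at Planning and at Sync — holds.
There are 3 rooms available — holds.
The Triage can't start until after the Postmortem — holds.
Sync feeds into Hiring, so it must come first — holds.

Yes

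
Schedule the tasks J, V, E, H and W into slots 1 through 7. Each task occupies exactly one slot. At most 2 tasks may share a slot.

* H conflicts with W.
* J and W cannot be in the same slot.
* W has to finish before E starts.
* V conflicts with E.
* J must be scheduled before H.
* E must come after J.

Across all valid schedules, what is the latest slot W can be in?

Downstream work caps W at 6.
W at 6 is achievable: E=7, J=1, H=2, W=6, V=1.

6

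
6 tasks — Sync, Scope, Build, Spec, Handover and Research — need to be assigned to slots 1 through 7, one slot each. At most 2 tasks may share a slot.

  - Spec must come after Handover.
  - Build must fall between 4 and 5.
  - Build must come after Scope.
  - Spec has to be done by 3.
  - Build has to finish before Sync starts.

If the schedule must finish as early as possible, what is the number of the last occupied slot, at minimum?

The precedence chain requires at least 3 distinct slots.
With at most 2 per slot and 6 tasks, at least 3 slots are needed.
Propagating the time windows through the other constraints, Sync can't land before 5, so the schedule must run through at least slot 5.
5 works (last occupied slot: 5): for example Spec in 2, Scope in 1, Handover in 1, Build in 4, Research in 2, Sync in 5.

5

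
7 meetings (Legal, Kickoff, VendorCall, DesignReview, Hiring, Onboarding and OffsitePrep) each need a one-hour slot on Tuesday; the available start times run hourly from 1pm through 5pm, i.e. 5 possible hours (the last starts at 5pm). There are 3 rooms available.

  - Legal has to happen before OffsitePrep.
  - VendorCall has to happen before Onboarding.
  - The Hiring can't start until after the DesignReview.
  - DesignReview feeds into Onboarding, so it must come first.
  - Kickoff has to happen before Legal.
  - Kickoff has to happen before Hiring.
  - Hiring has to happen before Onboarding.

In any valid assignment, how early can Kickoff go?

Downstream work caps Kickoff at 3pm.
Kickoff at 1pm is achievable: OffsitePrep=3pm, Legal=2pm, Kickoff=1pm, VendorCall=1pm, Onboarding=3pm, DesignReview=1pm, Hiring=2pm.

1pm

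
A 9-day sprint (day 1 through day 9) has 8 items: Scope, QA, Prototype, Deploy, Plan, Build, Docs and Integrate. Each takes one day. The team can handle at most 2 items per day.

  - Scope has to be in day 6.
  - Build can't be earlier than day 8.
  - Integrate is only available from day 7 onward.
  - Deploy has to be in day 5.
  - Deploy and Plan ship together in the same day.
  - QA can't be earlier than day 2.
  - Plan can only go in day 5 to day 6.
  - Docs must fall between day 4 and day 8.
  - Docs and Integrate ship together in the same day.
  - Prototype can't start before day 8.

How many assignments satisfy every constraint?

27

Splitting on Prototype: it can be day 8 (11), day 9 (16). Listing each branch's schedules as (Scope, QA, Deploy, Plan, Build, Docs, Integrate) by day number:
Prototype=day 8: (6,2,5,5,8,7,7) (6,2,5,5,9,7,7) (6,3,5,5,8,7,7) (6,3,5,5,9,7,7) (6,4,5,5,8,7,7) (6,4,5,5,9,7,7) (6,6,5,5,8,7,7) (6,6,5,5,9,7,7) (6,8,5,5,9,7,7) (6,9,5,5,8,7,7) (6,9,5,5,9,7,7) — 11.
Prototype=day 9: (6,2,5,5,8,7,7) (6,2,5,5,9,7,7) (6,2,5,5,9,8,8) (6,3,5,5,8,7,7) (6,3,5,5,9,7,7) (6,3,5,5,9,8,8) (6,4,5,5,8,7,7) (6,4,5,5,9,7,7) (6,4,5,5,9,8,8) (6,6,5,5,8,7,7) (6,6,5,5,9,7,7) (6,6,5,5,9,8,8) (6,7,5,5,9,8,8) (6,8,5,5,8,7,7) (6,8,5,5,9,7,7) (6,9,5,5,8,7,7) — 16.
Summing: 11 + 16 = 27.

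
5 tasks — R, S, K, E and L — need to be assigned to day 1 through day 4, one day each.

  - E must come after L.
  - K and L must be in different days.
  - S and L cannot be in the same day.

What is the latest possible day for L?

day 3

Downstream work caps L at day 3.
L at day 3 is achievable: S -> day 1; L -> day 3; R -> day 1; K -> day 1; E -> day 4.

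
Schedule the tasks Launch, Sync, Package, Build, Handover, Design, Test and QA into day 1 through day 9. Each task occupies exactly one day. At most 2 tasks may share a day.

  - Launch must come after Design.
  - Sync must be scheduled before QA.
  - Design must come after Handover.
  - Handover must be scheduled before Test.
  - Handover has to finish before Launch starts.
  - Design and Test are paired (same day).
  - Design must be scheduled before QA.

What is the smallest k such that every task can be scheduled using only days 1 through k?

The precedence chain requires at least 3 distinct days.
With at most 2 per day and 8 tasks, at least 4 days are needed.
4 works (last occupied day: day 4): for example Sync in day 1; Launch in day 3; Handover in day 1; Package in day 4; QA in day 3; Test in day 2; Build in day 4; Design in day 2.

4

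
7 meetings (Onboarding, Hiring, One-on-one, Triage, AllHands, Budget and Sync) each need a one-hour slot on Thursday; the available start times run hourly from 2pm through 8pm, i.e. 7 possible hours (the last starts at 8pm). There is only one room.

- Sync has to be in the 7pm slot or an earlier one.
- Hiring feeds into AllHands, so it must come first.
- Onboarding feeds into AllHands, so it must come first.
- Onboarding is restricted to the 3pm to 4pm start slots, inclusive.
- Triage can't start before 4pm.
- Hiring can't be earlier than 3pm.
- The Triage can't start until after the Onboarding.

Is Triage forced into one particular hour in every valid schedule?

Triage can be 4pm (e.g. Hiring -> 5pm, Onboarding -> 3pm, Budget -> 8pm, Triage -> 4pm, One-on-one -> 7pm, Sync -> 2pm, AllHands -> 6pm) or 5pm (e.g. Triage -> 5pm, Budget -> 8pm, Hiring -> 4pm, One-on-one -> 7pm, Sync -> 2pm, Onboarding -> 3pm, AllHands -> 6pm).

No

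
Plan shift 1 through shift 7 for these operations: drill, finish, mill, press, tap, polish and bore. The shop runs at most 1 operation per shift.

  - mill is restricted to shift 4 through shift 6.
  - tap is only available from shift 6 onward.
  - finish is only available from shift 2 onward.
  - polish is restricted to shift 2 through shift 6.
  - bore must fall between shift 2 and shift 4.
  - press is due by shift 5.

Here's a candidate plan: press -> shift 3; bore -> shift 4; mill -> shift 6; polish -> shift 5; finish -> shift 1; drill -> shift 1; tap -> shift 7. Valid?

Invalid. finish is only available from shift 2 onward.

tap is only available from shift 6 onward — holds.
The shop runs at most 1 operation per shift — violated.
polish is restricted to shift 2 through shift 6 — holds.
bore must fall between shift 2 and shift 4 — holds.
mill is restricted to shift 4 through shift 6 — holds.
press is due by shift 5 — holds.
finish is only available from shift 2 onward — violated.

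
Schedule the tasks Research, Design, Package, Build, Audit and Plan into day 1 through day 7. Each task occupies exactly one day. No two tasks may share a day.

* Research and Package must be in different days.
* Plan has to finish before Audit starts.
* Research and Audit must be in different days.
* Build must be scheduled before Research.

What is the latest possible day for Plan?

day 6

Downstream work caps Plan at day 6.
Plan at day 6 is achievable: Design in day 3; Research in day 2; Plan in day 6; Package in day 4; Build in day 1; Audit in day 7.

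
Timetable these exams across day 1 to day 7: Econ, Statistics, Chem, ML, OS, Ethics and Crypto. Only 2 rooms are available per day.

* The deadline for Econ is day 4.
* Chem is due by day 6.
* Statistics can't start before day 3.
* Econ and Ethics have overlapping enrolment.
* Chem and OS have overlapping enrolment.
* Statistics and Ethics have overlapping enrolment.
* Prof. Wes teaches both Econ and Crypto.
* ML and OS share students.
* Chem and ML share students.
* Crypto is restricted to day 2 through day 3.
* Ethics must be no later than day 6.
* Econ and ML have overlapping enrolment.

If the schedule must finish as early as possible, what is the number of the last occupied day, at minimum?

With at most 2 per day and 7 exams, at least 4 days are needed.
Statistics can't be placed before day 3, so the schedule must run through at least day 3.
4 works (last occupied day: day 4): for example Statistics=day 3, Ethics=day 4, ML=day 2, OS=day 3, Crypto=day 2, Econ=day 1, Chem=day 1.

day 4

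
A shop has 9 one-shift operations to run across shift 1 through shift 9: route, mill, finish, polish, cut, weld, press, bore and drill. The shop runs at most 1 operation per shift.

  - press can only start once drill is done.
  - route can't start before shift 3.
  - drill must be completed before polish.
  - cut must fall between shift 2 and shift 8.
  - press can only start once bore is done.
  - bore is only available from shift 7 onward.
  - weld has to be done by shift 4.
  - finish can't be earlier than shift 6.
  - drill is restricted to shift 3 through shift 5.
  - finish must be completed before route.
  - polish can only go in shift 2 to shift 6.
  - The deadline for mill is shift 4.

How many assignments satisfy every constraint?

30

Splitting on route: it can be shift 7 (10), shift 8 (10), shift 9 (10). Listing each branch's schedules as (mill, finish, polish, cut, weld, press, bore, drill) by shift number:
route=shift 7: (1,6,4,5,2,9,8,3) (1,6,5,2,3,9,8,4) (1,6,5,2,4,9,8,3) (1,6,5,3,2,9,8,4) (1,6,5,4,2,9,8,3) (2,6,4,5,1,9,8,3) (2,6,5,3,1,9,8,4) (2,6,5,4,1,9,8,3) (3,6,5,2,1,9,8,4) (4,6,5,2,1,9,8,3) — 10.
route=shift 8: (1,6,4,5,2,9,7,3) (1,6,5,2,3,9,7,4) (1,6,5,2,4,9,7,3) (1,6,5,3,2,9,7,4) (1,6,5,4,2,9,7,3) (2,6,4,5,1,9,7,3) (2,6,5,3,1,9,7,4) (2,6,5,4,1,9,7,3) (3,6,5,2,1,9,7,4) (4,6,5,2,1,9,7,3) — 10.
route=shift 9: (1,6,4,5,2,8,7,3) (1,6,5,2,3,8,7,4) (1,6,5,2,4,8,7,3) (1,6,5,3,2,8,7,4) (1,6,5,4,2,8,7,3) (2,6,4,5,1,8,7,3) (2,6,5,3,1,8,7,4) (2,6,5,4,1,8,7,3) (3,6,5,2,1,8,7,4) (4,6,5,2,1,8,7,3) — 10.
Summing: 10 + 10 + 10 = 30.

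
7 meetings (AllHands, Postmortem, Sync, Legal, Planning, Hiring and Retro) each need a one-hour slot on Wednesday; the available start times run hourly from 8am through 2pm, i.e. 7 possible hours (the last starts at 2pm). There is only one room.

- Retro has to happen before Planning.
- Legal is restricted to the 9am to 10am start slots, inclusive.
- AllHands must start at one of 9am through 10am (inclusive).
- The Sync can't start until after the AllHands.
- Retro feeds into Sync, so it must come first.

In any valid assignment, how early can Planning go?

Precedence pushes Planning to at least 9am.
Planning at 11am is achievable: Planning -> 11am, Postmortem -> 1pm, Hiring -> 2pm, Legal -> 10am, AllHands -> 9am, Sync -> 12pm, Retro -> 8am.
Nothing earlier works — the capacity limit rule out every hour before 11am.

11am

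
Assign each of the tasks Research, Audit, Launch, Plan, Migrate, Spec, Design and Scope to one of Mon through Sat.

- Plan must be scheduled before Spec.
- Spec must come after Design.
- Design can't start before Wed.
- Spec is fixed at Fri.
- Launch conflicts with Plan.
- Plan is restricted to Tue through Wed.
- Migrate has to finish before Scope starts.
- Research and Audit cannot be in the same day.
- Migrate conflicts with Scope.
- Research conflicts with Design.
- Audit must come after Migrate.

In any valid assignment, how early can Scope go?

Tue

Precedence pushes Scope to at least Tue.
Scope at Tue is achievable: Plan -> Tue; Audit -> Tue; Research -> Mon; Design -> Wed; Scope -> Tue; Migrate -> Mon; Spec -> Fri; Launch -> Mon.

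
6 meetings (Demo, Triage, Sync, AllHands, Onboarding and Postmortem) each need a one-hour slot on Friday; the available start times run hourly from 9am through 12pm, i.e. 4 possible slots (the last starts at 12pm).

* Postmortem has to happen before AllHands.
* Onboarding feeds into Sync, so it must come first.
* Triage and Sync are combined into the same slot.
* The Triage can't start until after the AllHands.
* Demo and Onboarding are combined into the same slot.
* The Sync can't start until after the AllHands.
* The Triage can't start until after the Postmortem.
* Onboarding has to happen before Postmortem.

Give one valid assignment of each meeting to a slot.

AllHands=11am; Onboarding=9am; Triage=12pm; Sync=12pm; Demo=9am; Postmortem=10am

Checking: Onboarding(9am) before Sync(12pm); AllHands(11am) before Triage(12pm); AllHands(11am) before Sync(12pm); Postmortem(10am) before AllHands(11am); Postmortem(10am) before Triage(12pm); Onboarding(9am) before Postmortem(10am); Demo = Onboarding = 9am; Triage = Sync = 12pm.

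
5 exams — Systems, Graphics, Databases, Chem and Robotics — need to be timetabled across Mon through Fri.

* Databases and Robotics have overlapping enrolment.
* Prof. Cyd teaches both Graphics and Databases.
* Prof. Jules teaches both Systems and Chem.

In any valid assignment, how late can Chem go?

Chem at Fri is achievable: Robotics=Mon; Systems=Mon; Chem=Fri; Databases=Tue; Graphics=Mon.

Fri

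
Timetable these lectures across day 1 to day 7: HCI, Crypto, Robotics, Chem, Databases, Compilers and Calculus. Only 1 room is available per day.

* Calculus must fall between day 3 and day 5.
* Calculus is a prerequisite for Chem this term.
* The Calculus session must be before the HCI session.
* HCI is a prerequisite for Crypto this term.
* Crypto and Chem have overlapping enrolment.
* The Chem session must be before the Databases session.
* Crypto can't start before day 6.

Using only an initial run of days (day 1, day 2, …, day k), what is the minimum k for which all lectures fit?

The precedence chain requires at least 3 distinct days.
With at most 1 per day and 7 lectures, at least 7 days are needed.
Crypto can't be placed before day 6, so the schedule must run through at least day 6.
7 works (last occupied day: day 7): for example Chem=day 5, Calculus=day 3, Compilers=day 2, Databases=day 7, HCI=day 4, Robotics=day 1, Crypto=day 6.

7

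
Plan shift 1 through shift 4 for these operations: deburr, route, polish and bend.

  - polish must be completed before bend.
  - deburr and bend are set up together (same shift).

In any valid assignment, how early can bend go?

Precedence pushes bend to at least shift 2.
bend at shift 2 is achievable: bend in shift 2; deburr in shift 2; route in shift 1; polish in shift 1.

shift 2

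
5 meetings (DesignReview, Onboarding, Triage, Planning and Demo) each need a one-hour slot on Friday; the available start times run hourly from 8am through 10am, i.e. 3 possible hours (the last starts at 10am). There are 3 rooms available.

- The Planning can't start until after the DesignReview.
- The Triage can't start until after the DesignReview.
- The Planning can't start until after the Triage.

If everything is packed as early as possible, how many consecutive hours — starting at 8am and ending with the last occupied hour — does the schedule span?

3

The precedence chain requires at least 3 distinct hours.
With at most 3 per hour and 5 meetings, at least 2 hours are needed.
3 works (last occupied hour: 10am): for example Onboarding -> 8am; Triage -> 9am; Demo -> 8am; DesignReview -> 8am; Planning -> 10am.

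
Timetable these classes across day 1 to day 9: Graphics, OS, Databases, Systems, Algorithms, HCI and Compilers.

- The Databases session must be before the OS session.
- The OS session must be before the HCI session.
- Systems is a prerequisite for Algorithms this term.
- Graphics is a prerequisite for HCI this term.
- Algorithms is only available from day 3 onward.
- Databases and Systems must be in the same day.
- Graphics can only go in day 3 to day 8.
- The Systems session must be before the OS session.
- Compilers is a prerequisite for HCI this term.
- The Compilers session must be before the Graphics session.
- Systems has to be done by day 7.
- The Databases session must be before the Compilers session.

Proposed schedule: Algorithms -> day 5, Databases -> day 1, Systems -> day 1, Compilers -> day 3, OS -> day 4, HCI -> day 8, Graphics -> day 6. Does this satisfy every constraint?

Yes, all constraints hold

Compilers is a prerequisite for HCI this term — holds.
Databases and Systems must be in the same day — holds.
The Databases session must be before the Compilers session — holds.
Algorithms is only available from day 3 onward — holds.
The Databases session must be before the OS session — holds.
Graphics is a prerequisite for HCI this term — holds.
The OS session must be before the HCI session — holds.
The Systems session must be before the OS session — holds.
Systems has to be done by day 7 — holds.
The Compilers session must be before the Graphics session — holds.
Graphics can only go in day 3 to day 8 — holds.
Systems is a prerequisite for Algorithms this term — holds.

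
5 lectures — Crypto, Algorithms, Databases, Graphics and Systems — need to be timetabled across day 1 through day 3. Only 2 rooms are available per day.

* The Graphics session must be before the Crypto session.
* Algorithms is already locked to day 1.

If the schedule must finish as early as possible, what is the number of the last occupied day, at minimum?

The precedence chain requires at least 2 distinct days.
With at most 2 per day and 5 lectures, at least 3 days are needed.
3 works (last occupied day: day 3): for example Algorithms in day 1; Databases in day 2; Graphics in day 1; Systems in day 3; Crypto in day 2.

day 3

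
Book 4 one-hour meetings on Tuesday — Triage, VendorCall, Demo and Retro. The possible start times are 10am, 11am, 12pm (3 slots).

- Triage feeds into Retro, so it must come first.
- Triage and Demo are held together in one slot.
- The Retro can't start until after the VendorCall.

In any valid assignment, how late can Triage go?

11am

Downstream work caps Triage at 11am.
Triage at 11am is achievable: Retro in 12pm; Triage in 11am; VendorCall in 10am; Demo in 11am.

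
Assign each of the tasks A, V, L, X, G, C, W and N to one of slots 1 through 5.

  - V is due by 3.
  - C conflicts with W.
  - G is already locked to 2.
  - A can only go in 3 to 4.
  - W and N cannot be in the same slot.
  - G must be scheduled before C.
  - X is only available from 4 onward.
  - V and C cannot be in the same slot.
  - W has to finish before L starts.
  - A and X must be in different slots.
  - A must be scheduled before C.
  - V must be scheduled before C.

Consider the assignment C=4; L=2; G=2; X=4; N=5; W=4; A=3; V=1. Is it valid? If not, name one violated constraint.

Invalid. W has to finish before L starts.

V is due by 3 — holds.
W and N cannot be in the same slot — holds.
X is only available from 4 onward — holds.
V and C cannot be in the same slot — holds.
A can only go in 3 to 4 — holds.
C conflicts with W — violated.
G must be scheduled before C — holds.
A must be scheduled before C — holds.
G is already locked to 2 — holds.
V must be scheduled before C — holds.
A and X must be in different slots — holds.
W has to finish before L starts — violated.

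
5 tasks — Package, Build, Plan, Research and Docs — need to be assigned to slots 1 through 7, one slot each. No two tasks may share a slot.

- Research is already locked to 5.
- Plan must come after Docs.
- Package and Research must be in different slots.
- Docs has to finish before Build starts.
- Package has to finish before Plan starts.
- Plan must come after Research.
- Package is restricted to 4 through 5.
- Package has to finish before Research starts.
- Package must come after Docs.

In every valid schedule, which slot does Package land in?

4

Package's window is 4–5.
Research is fixed at 5, and Package can't share a slot with Research.
So Package must be 4.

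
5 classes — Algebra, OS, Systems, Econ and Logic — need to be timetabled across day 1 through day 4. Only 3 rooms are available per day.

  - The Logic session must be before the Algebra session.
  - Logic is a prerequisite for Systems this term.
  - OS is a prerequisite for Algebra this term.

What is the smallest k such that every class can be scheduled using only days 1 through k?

The precedence chain requires at least 2 distinct days.
With at most 3 per day and 5 classes, at least 2 days are needed.
2 works (last occupied day: day 2): for example Systems in day 2, Logic in day 1, OS in day 1, Econ in day 1, Algebra in day 2.

2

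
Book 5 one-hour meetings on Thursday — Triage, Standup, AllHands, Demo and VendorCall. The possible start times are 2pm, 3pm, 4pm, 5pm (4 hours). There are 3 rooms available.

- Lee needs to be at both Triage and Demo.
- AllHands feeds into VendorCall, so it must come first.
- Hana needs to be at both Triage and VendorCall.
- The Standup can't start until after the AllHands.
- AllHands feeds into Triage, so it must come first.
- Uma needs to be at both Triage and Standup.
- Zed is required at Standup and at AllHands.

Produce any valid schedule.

Triage -> 3pm, VendorCall -> 4pm, Standup -> 4pm, AllHands -> 2pm, Demo -> 2pm

Checking: AllHands(2pm) before Standup(4pm); AllHands(2pm) before VendorCall(4pm); AllHands(2pm) before Triage(3pm); Standup(4pm) != AllHands(2pm); Triage(3pm) != Demo(2pm); Triage(3pm) != VendorCall(4pm); Triage(3pm) != Standup(4pm); max 2 per hour (cap 3).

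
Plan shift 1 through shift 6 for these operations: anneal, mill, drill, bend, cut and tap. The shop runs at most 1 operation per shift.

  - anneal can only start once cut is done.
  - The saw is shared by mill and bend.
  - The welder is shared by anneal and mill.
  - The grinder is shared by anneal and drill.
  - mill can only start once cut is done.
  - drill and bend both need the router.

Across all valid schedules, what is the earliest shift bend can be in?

bend at shift 1 is achievable: cut=shift 2, bend=shift 1, drill=shift 5, anneal=shift 3, tap=shift 6, mill=shift 4.

shift 1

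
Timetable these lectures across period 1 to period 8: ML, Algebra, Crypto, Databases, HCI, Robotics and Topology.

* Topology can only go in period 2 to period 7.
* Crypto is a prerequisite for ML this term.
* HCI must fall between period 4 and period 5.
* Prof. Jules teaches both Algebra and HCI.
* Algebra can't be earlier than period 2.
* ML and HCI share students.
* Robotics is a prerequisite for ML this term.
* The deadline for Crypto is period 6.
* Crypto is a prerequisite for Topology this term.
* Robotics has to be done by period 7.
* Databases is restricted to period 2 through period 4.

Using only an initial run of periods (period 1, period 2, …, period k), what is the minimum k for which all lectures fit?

The precedence chain requires at least 2 distinct periods.
HCI can't be placed before period 4, so the schedule must run through at least period 4.
4 works (last occupied period: period 4): for example HCI -> period 4, Databases -> period 2, Topology -> period 2, ML -> period 2, Robotics -> period 1, Algebra -> period 2, Crypto -> period 1.

4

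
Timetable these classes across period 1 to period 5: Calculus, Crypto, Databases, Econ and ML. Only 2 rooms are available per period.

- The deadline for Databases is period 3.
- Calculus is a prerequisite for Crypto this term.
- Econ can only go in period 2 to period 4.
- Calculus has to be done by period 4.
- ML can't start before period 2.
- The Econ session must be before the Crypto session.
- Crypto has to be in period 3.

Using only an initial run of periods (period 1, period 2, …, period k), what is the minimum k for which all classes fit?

3

The precedence chain requires at least 2 distinct periods.
With at most 2 per period and 5 classes, at least 3 periods are needed.
Crypto can't be placed before period 3, so the schedule must run through at least period 3.
3 works (last occupied period: period 3): for example ML -> period 2; Crypto -> period 3; Calculus -> period 1; Econ -> period 2; Databases -> period 1.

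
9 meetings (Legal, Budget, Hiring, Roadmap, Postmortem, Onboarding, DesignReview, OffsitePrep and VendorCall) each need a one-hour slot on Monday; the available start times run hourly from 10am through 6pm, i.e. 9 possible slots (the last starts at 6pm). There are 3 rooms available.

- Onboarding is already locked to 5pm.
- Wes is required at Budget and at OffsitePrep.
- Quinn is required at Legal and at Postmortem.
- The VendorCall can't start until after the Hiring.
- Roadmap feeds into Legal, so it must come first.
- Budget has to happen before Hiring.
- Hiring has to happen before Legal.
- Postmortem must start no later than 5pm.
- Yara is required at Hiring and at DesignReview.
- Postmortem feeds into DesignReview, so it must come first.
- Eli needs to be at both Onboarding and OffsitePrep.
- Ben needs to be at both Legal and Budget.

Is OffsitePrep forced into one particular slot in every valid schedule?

OffsitePrep can be 10am (e.g. DesignReview in 11am, Onboarding in 5pm, Postmortem in 10am, Budget in 11am, VendorCall in 1pm, OffsitePrep in 10am, Legal in 1pm, Hiring in 12pm, Roadmap in 10am) or 11am (e.g. Onboarding -> 5pm, Postmortem -> 10am, VendorCall -> 12pm, Legal -> 12pm, Hiring -> 11am, Budget -> 10am, DesignReview -> 12pm, OffsitePrep -> 11am, Roadmap -> 10am).

No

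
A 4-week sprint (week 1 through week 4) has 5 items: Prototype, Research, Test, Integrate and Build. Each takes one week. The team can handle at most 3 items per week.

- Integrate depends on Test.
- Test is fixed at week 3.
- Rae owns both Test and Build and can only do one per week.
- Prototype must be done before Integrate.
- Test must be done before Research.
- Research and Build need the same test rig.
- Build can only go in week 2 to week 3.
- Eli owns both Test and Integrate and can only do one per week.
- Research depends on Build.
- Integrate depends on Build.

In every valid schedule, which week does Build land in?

Build's window is week 2–week 3.
Test is fixed at week 3, and Build can't share a week with Test.
So Build must be week 2.

week 2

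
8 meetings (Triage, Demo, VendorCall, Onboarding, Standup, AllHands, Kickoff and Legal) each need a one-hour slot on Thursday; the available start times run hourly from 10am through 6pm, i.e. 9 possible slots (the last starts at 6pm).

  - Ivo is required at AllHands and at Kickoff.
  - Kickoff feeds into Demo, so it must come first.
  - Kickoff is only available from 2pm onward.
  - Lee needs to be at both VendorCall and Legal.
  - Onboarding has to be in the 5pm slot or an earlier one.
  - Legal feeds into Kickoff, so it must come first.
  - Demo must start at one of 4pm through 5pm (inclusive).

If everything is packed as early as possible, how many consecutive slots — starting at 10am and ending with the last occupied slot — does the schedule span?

7

The precedence chain requires at least 3 distinct slots.
Demo can't be placed before 4pm — that is slot 7 counting from 10am — so the schedule must run through at least 7 slots.
7 works (last occupied slot: 4pm): for example Triage in 10am; Legal in 10am; AllHands in 10am; Onboarding in 10am; Kickoff in 2pm; VendorCall in 11am; Standup in 10am; Demo in 4pm.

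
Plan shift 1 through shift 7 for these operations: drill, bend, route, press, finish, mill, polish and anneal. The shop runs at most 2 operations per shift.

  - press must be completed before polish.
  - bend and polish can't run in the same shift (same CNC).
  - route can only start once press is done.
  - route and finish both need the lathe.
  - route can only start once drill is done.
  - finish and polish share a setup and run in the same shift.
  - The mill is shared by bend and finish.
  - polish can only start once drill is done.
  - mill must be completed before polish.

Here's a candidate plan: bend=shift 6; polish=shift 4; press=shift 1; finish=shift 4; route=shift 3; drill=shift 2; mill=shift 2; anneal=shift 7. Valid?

finish and polish share a setup and run in the same shift — holds.
press must be completed before polish — holds.
route can only start once press is done — holds.
The mill is shared by bend and finish — holds.
The shop runs at most 2 operations per shift — holds.
bend and polish can't run in the same shift (same CNC) — holds.
mill must be completed before polish — holds.
route and finish both need the lathe — holds.
route can only start once drill is done — holds.
polish can only start once drill is done — holds.

Valid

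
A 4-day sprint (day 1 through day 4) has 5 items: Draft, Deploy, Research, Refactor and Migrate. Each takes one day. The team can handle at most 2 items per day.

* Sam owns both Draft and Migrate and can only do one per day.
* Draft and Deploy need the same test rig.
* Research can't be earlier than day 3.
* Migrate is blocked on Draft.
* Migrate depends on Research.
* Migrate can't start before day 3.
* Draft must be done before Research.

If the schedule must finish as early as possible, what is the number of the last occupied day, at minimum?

The precedence chain requires at least 3 distinct days.
With at most 2 per day and 5 tasks, at least 3 days are needed.
Propagating the time windows through the other constraints, Migrate can't land before day 4, so the schedule must run through at least day 4.
4 works (last occupied day: day 4): for example Migrate in day 4, Draft in day 1, Refactor in day 1, Research in day 3, Deploy in day 2.

day 4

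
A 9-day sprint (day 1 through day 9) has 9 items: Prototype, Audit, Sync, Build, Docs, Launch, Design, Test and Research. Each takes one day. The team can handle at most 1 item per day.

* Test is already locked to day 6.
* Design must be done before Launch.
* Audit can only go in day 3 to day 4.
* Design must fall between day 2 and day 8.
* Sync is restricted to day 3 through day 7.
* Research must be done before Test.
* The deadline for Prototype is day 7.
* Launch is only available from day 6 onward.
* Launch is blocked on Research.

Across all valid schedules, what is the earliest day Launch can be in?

Launch is available from day 6.
Launch at day 7 is achievable: Docs in day 9, Design in day 2, Sync in day 4, Audit in day 3, Prototype in day 1, Build in day 8, Research in day 5, Launch in day 7, Test in day 6.
Nothing earlier works — the capacity limit rule out every day before day 7.

day 7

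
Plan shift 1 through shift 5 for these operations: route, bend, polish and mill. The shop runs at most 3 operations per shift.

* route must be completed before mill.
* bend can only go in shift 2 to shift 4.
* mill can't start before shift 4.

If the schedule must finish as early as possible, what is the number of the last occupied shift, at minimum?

The precedence chain requires at least 2 distinct shifts.
With at most 3 per shift and 4 operations, at least 2 shifts are needed.
mill can't be placed before shift 4, so the schedule must run through at least shift 4.
4 works (last occupied shift: shift 4): for example bend in shift 2; mill in shift 4; route in shift 1; polish in shift 1.

4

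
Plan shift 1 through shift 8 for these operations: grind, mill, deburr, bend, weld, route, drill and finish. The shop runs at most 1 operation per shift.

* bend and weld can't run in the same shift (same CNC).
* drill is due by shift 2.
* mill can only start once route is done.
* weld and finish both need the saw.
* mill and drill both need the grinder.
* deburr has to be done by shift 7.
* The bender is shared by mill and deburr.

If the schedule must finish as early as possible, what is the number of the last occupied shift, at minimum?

8

The precedence chain requires at least 2 distinct shifts.
With at most 1 per shift and 8 operations, at least 8 shifts are needed.
8 works (last occupied shift: shift 8): for example deburr in shift 2; route in shift 3; grind in shift 5; finish in shift 8; weld in shift 7; bend in shift 6; mill in shift 4; drill in shift 1.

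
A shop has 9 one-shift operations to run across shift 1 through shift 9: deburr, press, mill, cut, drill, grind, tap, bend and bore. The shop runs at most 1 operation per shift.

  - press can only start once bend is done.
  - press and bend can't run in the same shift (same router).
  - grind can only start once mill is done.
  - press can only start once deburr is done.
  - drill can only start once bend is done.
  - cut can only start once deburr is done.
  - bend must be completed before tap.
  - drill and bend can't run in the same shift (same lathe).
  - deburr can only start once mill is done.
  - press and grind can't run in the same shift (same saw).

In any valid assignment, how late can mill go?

Downstream work caps mill at shift 7.
mill at shift 5 is achievable: bend in shift 1, grind in shift 9, deburr in shift 6, press in shift 7, bore in shift 4, cut in shift 8, mill in shift 5, drill in shift 2, tap in shift 3.
Nothing later works — the conflict and capacity constraints rule out every shift after shift 5.

shift 5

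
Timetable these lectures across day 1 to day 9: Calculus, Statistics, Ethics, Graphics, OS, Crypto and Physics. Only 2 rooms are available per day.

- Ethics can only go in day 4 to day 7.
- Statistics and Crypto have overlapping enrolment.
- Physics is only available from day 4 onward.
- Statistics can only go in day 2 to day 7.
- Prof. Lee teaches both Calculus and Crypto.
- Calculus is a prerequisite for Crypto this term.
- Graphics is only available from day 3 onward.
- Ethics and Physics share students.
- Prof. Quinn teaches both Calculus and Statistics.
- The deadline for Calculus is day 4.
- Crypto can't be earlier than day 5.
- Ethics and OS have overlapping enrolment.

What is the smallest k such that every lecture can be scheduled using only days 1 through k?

5

The precedence chain requires at least 2 distinct days.
With at most 2 per day and 7 lectures, at least 4 days are needed.
Crypto can't be placed before day 5, so the schedule must run through at least day 5.
5 works (last occupied day: day 5): for example Ethics in day 4; Physics in day 5; Graphics in day 3; OS in day 1; Crypto in day 5; Calculus in day 1; Statistics in day 2.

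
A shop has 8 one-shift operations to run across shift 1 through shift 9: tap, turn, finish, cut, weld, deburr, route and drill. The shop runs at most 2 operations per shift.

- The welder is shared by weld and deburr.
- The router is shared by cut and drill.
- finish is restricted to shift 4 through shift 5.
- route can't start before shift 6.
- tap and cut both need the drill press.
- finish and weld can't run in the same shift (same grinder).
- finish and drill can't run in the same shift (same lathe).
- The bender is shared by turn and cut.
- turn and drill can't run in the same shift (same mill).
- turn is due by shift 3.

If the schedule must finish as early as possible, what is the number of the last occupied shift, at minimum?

With at most 2 per shift and 8 operations, at least 4 shifts are needed.
route can't be placed before shift 6, so the schedule must run through at least shift 6.
6 works (last occupied shift: shift 6): for example cut=shift 2, deburr=shift 3, weld=shift 2, route=shift 6, tap=shift 1, finish=shift 4, turn=shift 1, drill=shift 3.

shift 6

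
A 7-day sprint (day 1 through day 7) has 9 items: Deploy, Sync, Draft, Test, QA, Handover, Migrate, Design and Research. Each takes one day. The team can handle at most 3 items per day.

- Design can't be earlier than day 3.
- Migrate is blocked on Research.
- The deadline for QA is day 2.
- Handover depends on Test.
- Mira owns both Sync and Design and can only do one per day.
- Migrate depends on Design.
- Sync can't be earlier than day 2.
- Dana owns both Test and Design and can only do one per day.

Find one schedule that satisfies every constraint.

Migrate -> day 4, Design -> day 3, Test -> day 1, Draft -> day 3, QA -> day 1, Handover -> day 2, Sync -> day 2, Research -> day 1, Deploy -> day 2

Checking: Research(day 1) before Migrate(day 4); Design(day 3) before Migrate(day 4); Test(day 1) before Handover(day 2); Sync(day 2) != Design(day 3); Test(day 1) != Design(day 3); QA=day 1 in [day 1,day 2]; Sync=day 2 in [day 2,day 7]; Design=day 3 in [day 3,day 7]; max 3 per day (cap 3).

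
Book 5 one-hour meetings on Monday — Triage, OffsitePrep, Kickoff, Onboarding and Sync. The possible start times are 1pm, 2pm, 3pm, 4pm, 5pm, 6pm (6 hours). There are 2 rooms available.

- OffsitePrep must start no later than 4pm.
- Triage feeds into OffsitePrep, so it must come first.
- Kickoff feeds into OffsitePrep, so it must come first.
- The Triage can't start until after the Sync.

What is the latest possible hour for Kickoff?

Downstream work caps Kickoff at 3pm.
Kickoff at 3pm is achievable: Sync=1pm; Kickoff=3pm; OffsitePrep=4pm; Onboarding=1pm; Triage=2pm.

3pm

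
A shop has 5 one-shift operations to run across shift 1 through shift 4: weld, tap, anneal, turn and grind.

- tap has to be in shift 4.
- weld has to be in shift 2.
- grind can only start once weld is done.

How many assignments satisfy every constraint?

32

Splitting on anneal: it can be shift 1 (8), shift 2 (8), shift 3 (8), shift 4 (8). Listing each branch's schedules as (weld, tap, turn, grind) by shift number:
anneal=shift 1: (2,4,1,3) (2,4,1,4) (2,4,2,3) (2,4,2,4) (2,4,3,3) (2,4,3,4) (2,4,4,3) (2,4,4,4) — 8.
anneal=shift 2: (2,4,1,3) (2,4,1,4) (2,4,2,3) (2,4,2,4) (2,4,3,3) (2,4,3,4) (2,4,4,3) (2,4,4,4) — 8.
anneal=shift 3: (2,4,1,3) (2,4,1,4) (2,4,2,3) (2,4,2,4) (2,4,3,3) (2,4,3,4) (2,4,4,3) (2,4,4,4) — 8.
anneal=shift 4: (2,4,1,3) (2,4,1,4) (2,4,2,3) (2,4,2,4) (2,4,3,3) (2,4,3,4) (2,4,4,3) (2,4,4,4) — 8.
Summing: 8 + 8 + 8 + 8 = 32.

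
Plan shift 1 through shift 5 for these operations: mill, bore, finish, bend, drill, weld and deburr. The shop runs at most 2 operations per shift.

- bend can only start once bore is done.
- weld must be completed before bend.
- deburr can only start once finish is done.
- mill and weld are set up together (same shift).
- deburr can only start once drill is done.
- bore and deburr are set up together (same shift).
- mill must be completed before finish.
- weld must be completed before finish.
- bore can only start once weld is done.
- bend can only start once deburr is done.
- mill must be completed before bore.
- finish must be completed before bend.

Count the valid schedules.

Splitting on mill: it can be shift 1 (6), shift 2 (2). Listing each branch's schedules as (bore, finish, bend, drill, weld, deburr) by shift number:
mill=shift 1: (3,2,4,2,1,3) (3,2,5,2,1,3) (4,2,5,2,1,4) (4,2,5,3,1,4) (4,3,5,2,1,4) (4,3,5,3,1,4) — 6.
mill=shift 2: (4,3,5,1,2,4) (4,3,5,3,2,4) — 2.
Summing: 6 + 2 = 8.

8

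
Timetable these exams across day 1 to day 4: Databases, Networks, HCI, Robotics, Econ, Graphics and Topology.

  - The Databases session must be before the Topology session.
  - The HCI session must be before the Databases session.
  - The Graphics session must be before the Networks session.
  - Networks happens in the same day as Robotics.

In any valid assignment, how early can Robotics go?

day 2

Robotics must be in the same day as Networks, which can't be before day 2, so Robotics is at least day 2.
Robotics at day 2 is achievable: Networks in day 2; HCI in day 1; Databases in day 2; Econ in day 1; Graphics in day 1; Topology in day 3; Robotics in day 2.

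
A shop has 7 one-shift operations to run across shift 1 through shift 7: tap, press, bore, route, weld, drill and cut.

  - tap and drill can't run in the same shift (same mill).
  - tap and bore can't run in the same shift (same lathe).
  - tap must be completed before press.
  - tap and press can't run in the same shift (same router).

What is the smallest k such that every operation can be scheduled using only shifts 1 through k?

The precedence chain requires at least 2 distinct shifts.
2 works (last occupied shift: shift 2): for example cut=shift 1; weld=shift 1; tap=shift 1; route=shift 1; drill=shift 2; press=shift 2; bore=shift 2.

2 shifts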